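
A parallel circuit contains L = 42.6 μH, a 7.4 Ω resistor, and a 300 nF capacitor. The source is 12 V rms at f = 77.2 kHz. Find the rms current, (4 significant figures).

1.997 A

ω = 2πf = 485100 rad/s
X_L = ωL = 20.66 Ω
X_C = 1/(ωC) = 6.872 Ω
Parallel: admittances add. Y = 1/R + 1/(jωL) + jωC
Y = (0.1351 + j0.09712) S
|Y| = 0.1664 S → |Z| = 1/|Y| = 6.009 Ω, ∠Z = −∠Y = -35.71°
I = V/|Z| = 12/6.009 = 1.997 A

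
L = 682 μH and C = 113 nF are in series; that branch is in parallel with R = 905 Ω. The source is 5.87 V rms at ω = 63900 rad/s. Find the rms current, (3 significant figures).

62.2 mA

X_L = ωL = 43.6 Ω
X_C = 1/(ωC) = 138 Ω
Branch 1: Z₁ = R = 905 Ω
Branch 2 (series LC): Z₂ = j(X_L − X_C) = −j94.9 Ω
Parallel: Z = Z₁Z₂/(Z₁+Z₂), |Z| = 94.4 Ω, ∠Z = -84.0°
I = V/|Z| = 5.87/94.4 = 62.2 mA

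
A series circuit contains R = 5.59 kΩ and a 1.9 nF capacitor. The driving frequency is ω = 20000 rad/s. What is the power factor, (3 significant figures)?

0.208

X_C = 1/(ωC) = 26300 Ω
Z = 5590 − j26300 Ω
|Z| = √(5590² + 26300²) = 26900 Ω
∠Z = arctan(-26300/5590) = -78.0°
cos φ = cos(-78.0°) = 0.208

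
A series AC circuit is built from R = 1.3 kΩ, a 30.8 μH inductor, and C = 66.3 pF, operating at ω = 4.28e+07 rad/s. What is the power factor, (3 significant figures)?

0.803

X_L = ωL = 1320 Ω
X_C = 1/(ωC) = 352 Ω
Net reactance X = X_L − X_C = 966 Ω
Z = 1300 + j966 Ω
|Z| = √(1300² + 966²) = 1620 Ω
∠Z = arctan(966/1300) = 36.6°
cos φ = cos(36.6°) = 0.803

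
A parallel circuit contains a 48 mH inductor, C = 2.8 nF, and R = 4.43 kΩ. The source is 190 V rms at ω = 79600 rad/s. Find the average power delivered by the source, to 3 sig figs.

8.15 W

X_L = ωL = 3820 Ω
X_C = 1/(ωC) = 4490 Ω
Parallel: admittances add. Y = 1/R + 1/(jωL) + jωC
Y = (0.000226 − j3.88e-05) S
|Y| = 0.000229 S → |Z| = 1/|Y| = 4370 Ω, ∠Z = −∠Y = 9.76°
I = V/|Z| = 43.5 mA
P = VI cos φ = 190 × 0.0435 × cos(9.76°) = 8.15 W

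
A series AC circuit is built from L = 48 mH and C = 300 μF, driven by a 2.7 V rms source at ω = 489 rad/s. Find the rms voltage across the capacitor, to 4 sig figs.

X_L = ωL = 23.47 Ω
X_C = 1/(ωC) = 6.817 Ω
Net reactance X = X_L − X_C = 16.66 Ω
Z = j16.66 Ω
|Z| = √(0² + 16.66²) = 16.66 Ω
I = V/|Z| = 162.1 mA
V_C = I·|Z_C| = 0.1621 × 6.817 = 1.105 V

1.105 V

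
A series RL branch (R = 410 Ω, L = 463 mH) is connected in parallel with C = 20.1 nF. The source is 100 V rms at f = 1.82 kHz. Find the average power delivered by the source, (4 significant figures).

145.4 mW

ω = 2πf = 11440 rad/s
X_L = ωL = 5295 Ω
X_C = 1/(ωC) = 4351 Ω
Branch 1 (R+jX_L): Z₁ = 410.0 + j5295 Ω, |Z₁| = 5310 Ω
Branch 2 (−jX_C): Z₂ = −j4351 Ω
Parallel: Z = Z₁Z₂/(Z₁+Z₂), |Z| = 22450 Ω, ∠Z = -70.95°
I = V/|Z| = 4.454 mA
P = VI cos φ = 100 × 0.004454 × cos(-70.95°) = 145.4 mW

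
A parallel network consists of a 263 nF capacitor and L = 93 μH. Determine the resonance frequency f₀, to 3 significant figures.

ω₀ = 1/√(LC) = 1/√(9.3e-05 × 2.63e-07) = 202200 rad/s
f₀ = ω₀/(2π) = 32.2 kHz

32.2 kHz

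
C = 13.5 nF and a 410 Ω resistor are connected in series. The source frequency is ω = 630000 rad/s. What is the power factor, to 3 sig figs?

X_C = 1/(ωC) = 118 Ω
Z = 410 − j118 Ω
|Z| = √(410² + 118²) = 427 Ω
∠Z = arctan(-118/410) = -16.0°
cos φ = cos(-16.0°) = 0.961

0.961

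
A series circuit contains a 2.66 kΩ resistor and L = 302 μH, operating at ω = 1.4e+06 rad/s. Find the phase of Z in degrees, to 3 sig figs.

X_L = ωL = 423 Ω
Z = 2660 + j423 Ω
|Z| = √(2660² + 423²) = 2690 Ω
∠Z = arctan(423/2660) = 9.03°

9.03°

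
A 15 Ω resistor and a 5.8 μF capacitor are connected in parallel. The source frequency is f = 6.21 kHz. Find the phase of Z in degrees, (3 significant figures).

ω = 2πf = 39020 rad/s
X_C = 1/(ωC) = 4.42 Ω
Parallel: admittances add. Y = 1/R + jωC
Y = (0.0667 + j0.226) S
|Y| = 0.236 S → |Z| = 1/|Y| = 4.24 Ω, ∠Z = −∠Y = -73.6°

-73.6°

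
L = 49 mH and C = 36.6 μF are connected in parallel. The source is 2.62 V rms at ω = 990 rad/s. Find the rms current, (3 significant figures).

40.9 mA

X_L = ωL = 48.5 Ω
X_C = 1/(ωC) = 27.6 Ω
Parallel: admittances add. Y = 1/(jωL) + jωC
Y = (0 + j0.0156) S
|Y| = 0.0156 S → |Z| = 1/|Y| = 64.0 Ω, ∠Z = −∠Y = -90.0°
I = V/|Z| = 2.62/64.0 = 40.9 mA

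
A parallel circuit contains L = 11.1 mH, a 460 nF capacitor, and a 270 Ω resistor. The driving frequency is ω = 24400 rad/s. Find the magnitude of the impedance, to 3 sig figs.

X_L = ωL = 271 Ω
X_C = 1/(ωC) = 89.1 Ω
Parallel: admittances add. Y = 1/R + 1/(jωL) + jωC
Y = (0.00370 + j0.00753) S
|Y| = 0.00839 S → |Z| = 1/|Y| = 119 Ω, ∠Z = −∠Y = -63.8°

119 Ω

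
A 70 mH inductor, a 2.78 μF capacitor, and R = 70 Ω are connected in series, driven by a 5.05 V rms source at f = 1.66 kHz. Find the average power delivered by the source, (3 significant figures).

ω = 2πf = 10430 rad/s
X_L = ωL = 730 Ω
X_C = 1/(ωC) = 34.5 Ω
Net reactance X = X_L − X_C = 696 Ω
Z = 70.0 + j696 Ω
|Z| = √(70.0² + 696²) = 699 Ω
∠Z = arctan(696/70.0) = 84.3°
I = V/|Z| = 7.22 mA
P = VI cos φ = 5.05 × 0.00722 × cos(84.3°) = 3.65 mW

3.65 mW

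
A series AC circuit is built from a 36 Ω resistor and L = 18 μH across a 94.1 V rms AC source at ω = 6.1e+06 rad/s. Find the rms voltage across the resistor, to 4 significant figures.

X_L = ωL = 109.8 Ω
Z = 36.00 + j109.8 Ω
|Z| = √(36.00² + 109.8²) = 115.6 Ω
I = V/|Z| = 814.4 mA
V_R = I·|Z_R| = 0.8144 × 36.00 = 29.32 V

29.32 V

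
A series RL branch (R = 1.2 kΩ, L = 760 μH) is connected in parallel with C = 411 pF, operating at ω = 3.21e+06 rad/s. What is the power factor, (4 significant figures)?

0.1619

X_L = ωL = 2440 Ω
X_C = 1/(ωC) = 758.0 Ω
Branch 1 (R+jX_L): Z₁ = 1200 + j2440 Ω, |Z₁| = 2719 Ω
Branch 2 (−jX_C): Z₂ = −j758.0 Ω
Parallel: Z = Z₁Z₂/(Z₁+Z₂), |Z| = 997.5 Ω, ∠Z = -80.68°
cos φ = cos(-80.68°) = 0.1619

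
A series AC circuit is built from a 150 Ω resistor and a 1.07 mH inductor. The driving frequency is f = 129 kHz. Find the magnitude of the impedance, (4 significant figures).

ω = 2πf = 810500 rad/s
X_L = ωL = 867.3 Ω
Z = 150.0 + j867.3 Ω
|Z| = √(150.0² + 867.3²) = 880.1 Ω

880.1 Ω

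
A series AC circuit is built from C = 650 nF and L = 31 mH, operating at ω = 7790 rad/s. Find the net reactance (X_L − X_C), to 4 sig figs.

X_L = ωL = 241.5 Ω
X_C = 1/(ωC) = 197.5 Ω
X = 241.5 − 197.5 = 44.00 Ω

44.00 Ω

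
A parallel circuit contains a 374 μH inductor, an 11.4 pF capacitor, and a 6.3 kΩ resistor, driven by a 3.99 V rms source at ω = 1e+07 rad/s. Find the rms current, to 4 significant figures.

X_L = ωL = 3740 Ω
X_C = 1/(ωC) = 8772 Ω
Parallel: admittances add. Y = 1/R + 1/(jωL) + jωC
Y = (0.0001587 − j0.0001534) S
|Y| = 0.0002207 S → |Z| = 1/|Y| = 4530 Ω, ∠Z = −∠Y = 44.02°
I = V/|Z| = 3.99/4530 = 880.7 μA

880.7 μA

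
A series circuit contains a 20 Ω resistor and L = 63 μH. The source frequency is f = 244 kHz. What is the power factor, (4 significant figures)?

ω = 2πf = 1.533e+06 rad/s
X_L = ωL = 96.59 Ω
Z = 20.00 + j96.59 Ω
|Z| = √(20.00² + 96.59²) = 98.63 Ω
∠Z = arctan(96.59/20.00) = 78.30°
cos φ = cos(78.30°) = 0.2028

0.2028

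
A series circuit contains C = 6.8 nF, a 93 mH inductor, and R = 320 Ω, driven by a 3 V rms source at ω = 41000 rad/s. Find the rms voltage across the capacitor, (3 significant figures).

X_L = ωL = 3810 Ω
X_C = 1/(ωC) = 3590 Ω
Net reactance X = X_L − X_C = 226 Ω
Z = 320 + j226 Ω
|Z| = √(320² + 226²) = 392 Ω
I = V/|Z| = 7.66 mA
V_C = I·|Z_C| = 0.00766 × 3590 = 27.5 V

27.5 V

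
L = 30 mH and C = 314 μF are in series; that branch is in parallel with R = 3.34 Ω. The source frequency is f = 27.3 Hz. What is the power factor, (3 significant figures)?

ω = 2πf = 171.5 rad/s
X_L = ωL = 5.15 Ω
X_C = 1/(ωC) = 18.6 Ω
Branch 1: Z₁ = R = 3.34 Ω
Branch 2 (series LC): Z₂ = j(X_L − X_C) = −j13.4 Ω
Parallel: Z = Z₁Z₂/(Z₁+Z₂), |Z| = 3.24 Ω, ∠Z = -14.0°
cos φ = cos(-14.0°) = 0.970

0.970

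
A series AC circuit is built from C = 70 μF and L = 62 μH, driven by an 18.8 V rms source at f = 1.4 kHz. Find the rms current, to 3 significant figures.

ω = 2πf = 8796 rad/s
X_L = ωL = 0.545 Ω
X_C = 1/(ωC) = 1.62 Ω
Net reactance X = X_L − X_C = -1.08 Ω
Z = − j1.08 Ω
|Z| = √(0² + 1.08²) = 1.08 Ω
I = V/|Z| = 18.8/1.08 = 17.4 A

17.4 A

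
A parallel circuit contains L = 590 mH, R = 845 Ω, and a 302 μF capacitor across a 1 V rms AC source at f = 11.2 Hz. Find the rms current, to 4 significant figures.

3.070 mA

ω = 2πf = 70.37 rad/s
X_L = ωL = 41.52 Ω
X_C = 1/(ωC) = 47.05 Ω
Parallel: admittances add. Y = 1/R + 1/(jωL) + jωC
Y = (0.001183 − j0.002833) S
|Y| = 0.003070 S → |Z| = 1/|Y| = 325.7 Ω, ∠Z = −∠Y = 67.33°
I = V/|Z| = 1/325.7 = 3.070 mA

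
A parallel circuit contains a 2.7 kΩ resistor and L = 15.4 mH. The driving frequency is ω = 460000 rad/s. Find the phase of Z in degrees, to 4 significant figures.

20.86°

X_L = ωL = 7084 Ω
Parallel: admittances add. Y = 1/R + 1/(jωL)
Y = (0.0003704 − j0.0001412) S
|Y| = 0.0003964 S → |Z| = 1/|Y| = 2523 Ω, ∠Z = −∠Y = 20.86°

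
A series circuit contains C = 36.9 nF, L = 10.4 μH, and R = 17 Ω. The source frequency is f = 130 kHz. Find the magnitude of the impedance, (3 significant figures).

ω = 2πf = 816800 rad/s
X_L = ωL = 8.49 Ω
X_C = 1/(ωC) = 33.2 Ω
Net reactance X = X_L − X_C = -24.7 Ω
Z = 17.0 − j24.7 Ω
|Z| = √(17.0² + 24.7²) = 30.0 Ω

30.0 Ω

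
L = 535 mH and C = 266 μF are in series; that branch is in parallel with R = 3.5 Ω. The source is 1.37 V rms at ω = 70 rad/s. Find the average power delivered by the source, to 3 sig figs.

536 mW

X_L = ωL = 37.5 Ω
X_C = 1/(ωC) = 53.7 Ω
Branch 1: Z₁ = R = 3.50 Ω
Branch 2 (series LC): Z₂ = j(X_L − X_C) = −j16.3 Ω
Parallel: Z = Z₁Z₂/(Z₁+Z₂), |Z| = 3.42 Ω, ∠Z = -12.2°
I = V/|Z| = 400 mA
P = VI cos φ = 1.37 × 0.400 × cos(-12.2°) = 536 mW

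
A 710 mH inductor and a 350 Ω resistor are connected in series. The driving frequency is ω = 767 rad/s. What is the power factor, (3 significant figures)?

0.541

X_L = ωL = 545 Ω
Z = 350 + j545 Ω
|Z| = √(350² + 545²) = 647 Ω
∠Z = arctan(545/350) = 57.3°
cos φ = cos(57.3°) = 0.541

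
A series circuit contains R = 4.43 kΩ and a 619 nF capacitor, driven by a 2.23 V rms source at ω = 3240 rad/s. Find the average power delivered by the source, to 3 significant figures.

1.11 mW

X_C = 1/(ωC) = 499 Ω
Z = 4430 − j499 Ω
|Z| = √(4430² + 499²) = 4460 Ω
∠Z = arctan(-499/4430) = -6.42°
I = V/|Z| = 500 μA
P = VI cos φ = 2.23 × 0.000500 × cos(-6.42°) = 1.11 mW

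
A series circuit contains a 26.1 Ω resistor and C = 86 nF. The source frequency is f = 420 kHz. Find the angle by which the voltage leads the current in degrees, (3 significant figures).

-9.58°

ω = 2πf = 2.639e+06 rad/s
X_C = 1/(ωC) = 4.41 Ω
Z = 26.1 − j4.41 Ω
|Z| = √(26.1² + 4.41²) = 26.5 Ω
∠Z = arctan(-4.41/26.1) = -9.58°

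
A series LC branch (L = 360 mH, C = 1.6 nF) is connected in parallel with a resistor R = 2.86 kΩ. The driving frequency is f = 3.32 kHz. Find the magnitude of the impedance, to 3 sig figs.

2840 Ω

ω = 2πf = 20860 rad/s
X_L = ωL = 7510 Ω
X_C = 1/(ωC) = 30000 Ω
Branch 1: Z₁ = R = 2860 Ω
Branch 2 (series LC): Z₂ = j(X_L − X_C) = −j22500 Ω
Parallel: Z = Z₁Z₂/(Z₁+Z₂), |Z| = 2840 Ω, ∠Z = -7.26°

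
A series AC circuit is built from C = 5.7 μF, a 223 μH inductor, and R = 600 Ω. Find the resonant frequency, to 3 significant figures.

4.46 kHz

ω₀ = 1/√(LC) = 1/√(0.000223 × 5.7e-06) = 28050 rad/s
f₀ = ω₀/(2π) = 4.46 kHz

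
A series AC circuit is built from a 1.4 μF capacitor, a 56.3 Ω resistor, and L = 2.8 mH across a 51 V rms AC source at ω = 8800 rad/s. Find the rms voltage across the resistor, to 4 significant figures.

35.99 V

X_L = ωL = 24.64 Ω
X_C = 1/(ωC) = 81.17 Ω
Net reactance X = X_L − X_C = -56.53 Ω
Z = 56.30 − j56.53 Ω
|Z| = √(56.30² + 56.53²) = 79.78 Ω
I = V/|Z| = 639.2 mA
V_R = I·|Z_R| = 0.6392 × 56.30 = 35.99 V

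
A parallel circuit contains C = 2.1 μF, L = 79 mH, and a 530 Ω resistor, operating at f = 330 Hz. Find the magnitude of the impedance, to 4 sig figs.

ω = 2πf = 2073 rad/s
X_L = ωL = 163.8 Ω
X_C = 1/(ωC) = 229.7 Ω
Parallel: admittances add. Y = 1/R + 1/(jωL) + jωC
Y = (0.001887 − j0.001751) S
|Y| = 0.002574 S → |Z| = 1/|Y| = 388.5 Ω, ∠Z = −∠Y = 42.86°

388.5 Ω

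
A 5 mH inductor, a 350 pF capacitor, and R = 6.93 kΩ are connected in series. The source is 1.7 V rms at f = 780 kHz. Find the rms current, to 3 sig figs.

ω = 2πf = 4.901e+06 rad/s
X_L = ωL = 24500 Ω
X_C = 1/(ωC) = 583 Ω
Net reactance X = X_L − X_C = 23900 Ω
Z = 6930 + j23900 Ω
|Z| = √(6930² + 23900²) = 24900 Ω
I = V/|Z| = 1.7/24900 = 68.3 μA

68.3 μA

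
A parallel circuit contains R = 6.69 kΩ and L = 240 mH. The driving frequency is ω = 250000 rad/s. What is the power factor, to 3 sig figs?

X_L = ωL = 60000 Ω
Parallel: admittances add. Y = 1/R + 1/(jωL)
Y = (0.000149 − j1.67e-05) S
|Y| = 0.000150 S → |Z| = 1/|Y| = 6650 Ω, ∠Z = −∠Y = 6.36°
cos φ = cos(6.36°) = 0.994

0.994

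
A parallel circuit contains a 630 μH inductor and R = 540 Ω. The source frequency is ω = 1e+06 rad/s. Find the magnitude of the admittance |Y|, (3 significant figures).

X_L = ωL = 630 Ω
Parallel: admittances add. Y = 1/R + 1/(jωL)
Y = (0.00185 − j0.00159) S
|Y| = 0.00244 S → |Z| = 1/|Y| = 410 Ω, ∠Z = −∠Y = 40.6°

2.44 mS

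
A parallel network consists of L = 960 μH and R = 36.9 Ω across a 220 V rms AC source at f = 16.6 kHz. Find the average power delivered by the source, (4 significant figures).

1.312 kW

ω = 2πf = 104300 rad/s
X_L = ωL = 100.1 Ω
Parallel: admittances add. Y = 1/R + 1/(jωL)
Y = (0.02710 − j0.009987) S
|Y| = 0.02888 S → |Z| = 1/|Y| = 34.62 Ω, ∠Z = −∠Y = 20.23°
I = V/|Z| = 6.354 A
P = VI cos φ = 220 × 6.354 × cos(20.23°) = 1.312 kW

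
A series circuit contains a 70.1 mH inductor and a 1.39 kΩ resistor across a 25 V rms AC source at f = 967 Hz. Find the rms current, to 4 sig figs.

ω = 2πf = 6076 rad/s
X_L = ωL = 425.9 Ω
Z = 1390 + j425.9 Ω
|Z| = √(1390² + 425.9²) = 1454 Ω
I = V/|Z| = 25/1454 = 17.20 mA

17.20 mA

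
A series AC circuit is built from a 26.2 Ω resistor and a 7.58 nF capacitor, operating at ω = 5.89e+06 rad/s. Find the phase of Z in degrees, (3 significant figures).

X_C = 1/(ωC) = 22.4 Ω
Z = 26.2 − j22.4 Ω
|Z| = √(26.2² + 22.4²) = 34.5 Ω
∠Z = arctan(-22.4/26.2) = -40.5°

-40.5°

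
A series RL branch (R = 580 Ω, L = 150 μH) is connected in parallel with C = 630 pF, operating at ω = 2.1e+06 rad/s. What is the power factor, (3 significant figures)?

X_L = ωL = 315 Ω
X_C = 1/(ωC) = 756 Ω
Branch 1 (R+jX_L): Z₁ = 580 + j315 Ω, |Z₁| = 660 Ω
Branch 2 (−jX_C): Z₂ = −j756 Ω
Parallel: Z = Z₁Z₂/(Z₁+Z₂), |Z| = 685 Ω, ∠Z = -24.3°
cos φ = cos(-24.3°) = 0.912

0.912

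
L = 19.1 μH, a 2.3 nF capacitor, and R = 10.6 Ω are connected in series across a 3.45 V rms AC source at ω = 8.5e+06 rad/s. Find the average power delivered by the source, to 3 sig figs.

X_L = ωL = 162 Ω
X_C = 1/(ωC) = 51.2 Ω
Net reactance X = X_L − X_C = 111 Ω
Z = 10.6 + j111 Ω
|Z| = √(10.6² + 111²) = 112 Ω
∠Z = arctan(111/10.6) = 84.6°
I = V/|Z| = 30.9 mA
P = VI cos φ = 3.45 × 0.0309 × cos(84.6°) = 10.1 mW

10.1 mW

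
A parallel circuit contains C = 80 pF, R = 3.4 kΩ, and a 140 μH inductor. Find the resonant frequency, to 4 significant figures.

1.504 MHz

ω₀ = 1/√(LC) = 1/√(0.00014 × 8e-11) = 9.449e+06 rad/s
f₀ = ω₀/(2π) = 1.504 MHz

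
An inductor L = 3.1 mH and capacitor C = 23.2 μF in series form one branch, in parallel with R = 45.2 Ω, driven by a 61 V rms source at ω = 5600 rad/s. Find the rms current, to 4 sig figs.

X_L = ωL = 17.36 Ω
X_C = 1/(ωC) = 7.697 Ω
Branch 1: Z₁ = R = 45.20 Ω
Branch 2 (series LC): Z₂ = j(X_L − X_C) = j9.663 Ω
Parallel: Z = Z₁Z₂/(Z₁+Z₂), |Z| = 9.449 Ω, ∠Z = 77.93°
I = V/|Z| = 61/9.449 = 6.455 A

6.455 A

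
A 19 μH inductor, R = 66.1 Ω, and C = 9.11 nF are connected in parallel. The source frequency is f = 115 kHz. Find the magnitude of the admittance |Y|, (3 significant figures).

68.0 mS

ω = 2πf = 722600 rad/s
X_L = ωL = 13.7 Ω
X_C = 1/(ωC) = 152 Ω
Parallel: admittances add. Y = 1/R + 1/(jωL) + jωC
Y = (0.0151 − j0.0663) S
|Y| = 0.0680 S → |Z| = 1/|Y| = 14.7 Ω, ∠Z = −∠Y = 77.1°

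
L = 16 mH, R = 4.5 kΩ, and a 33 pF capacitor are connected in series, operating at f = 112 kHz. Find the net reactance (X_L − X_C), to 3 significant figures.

-31800 Ω

ω = 2πf = 703700 rad/s
X_L = ωL = 11300 Ω
X_C = 1/(ωC) = 43100 Ω
X = 11300 − 43100 = -31800 Ω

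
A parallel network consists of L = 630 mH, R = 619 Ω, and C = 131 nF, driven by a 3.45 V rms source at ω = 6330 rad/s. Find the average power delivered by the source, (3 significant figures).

19.2 mW

X_L = ωL = 3990 Ω
X_C = 1/(ωC) = 1210 Ω
Parallel: admittances add. Y = 1/R + 1/(jωL) + jωC
Y = (0.00162 + j0.000578) S
|Y| = 0.00172 S → |Z| = 1/|Y| = 583 Ω, ∠Z = −∠Y = -19.7°
I = V/|Z| = 5.92 mA
P = VI cos φ = 3.45 × 0.00592 × cos(-19.7°) = 19.2 mW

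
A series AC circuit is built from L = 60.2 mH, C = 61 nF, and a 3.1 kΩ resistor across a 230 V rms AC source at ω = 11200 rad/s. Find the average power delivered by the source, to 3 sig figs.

X_L = ωL = 674 Ω
X_C = 1/(ωC) = 1460 Ω
Net reactance X = X_L − X_C = -789 Ω
Z = 3100 − j789 Ω
|Z| = √(3100² + 789²) = 3200 Ω
∠Z = arctan(-789/3100) = -14.3°
I = V/|Z| = 71.9 mA
P = VI cos φ = 230 × 0.0719 × cos(-14.3°) = 16.0 W

16.0 W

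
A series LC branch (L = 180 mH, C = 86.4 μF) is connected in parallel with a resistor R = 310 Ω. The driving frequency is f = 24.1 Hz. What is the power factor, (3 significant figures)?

0.157

ω = 2πf = 151.4 rad/s
X_L = ωL = 27.3 Ω
X_C = 1/(ωC) = 76.4 Ω
Branch 1: Z₁ = R = 310 Ω
Branch 2 (series LC): Z₂ = j(X_L − X_C) = −j49.2 Ω
Parallel: Z = Z₁Z₂/(Z₁+Z₂), |Z| = 48.6 Ω, ∠Z = -81.0°
cos φ = cos(-81.0°) = 0.157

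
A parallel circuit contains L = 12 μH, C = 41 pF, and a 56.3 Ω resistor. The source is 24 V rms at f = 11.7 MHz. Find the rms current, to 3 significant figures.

429 mA

ω = 2πf = 7.351e+07 rad/s
X_L = ωL = 882 Ω
X_C = 1/(ωC) = 332 Ω
Parallel: admittances add. Y = 1/R + 1/(jωL) + jωC
Y = (0.0178 + j0.00188) S
|Y| = 0.0179 S → |Z| = 1/|Y| = 56.0 Ω, ∠Z = −∠Y = -6.04°
I = V/|Z| = 24/56.0 = 429 mA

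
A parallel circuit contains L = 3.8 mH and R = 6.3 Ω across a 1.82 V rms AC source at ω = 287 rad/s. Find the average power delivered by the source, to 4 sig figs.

X_L = ωL = 1.091 Ω
Parallel: admittances add. Y = 1/R + 1/(jωL)
Y = (0.1587 − j0.9169) S
|Y| = 0.9306 S → |Z| = 1/|Y| = 1.075 Ω, ∠Z = −∠Y = 80.18°
I = V/|Z| = 1.694 A
P = VI cos φ = 1.82 × 1.694 × cos(80.18°) = 525.8 mW

525.8 mW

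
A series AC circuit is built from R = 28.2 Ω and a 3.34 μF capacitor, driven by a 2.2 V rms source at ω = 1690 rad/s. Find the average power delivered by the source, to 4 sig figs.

X_C = 1/(ωC) = 177.2 Ω
Z = 28.20 − j177.2 Ω
|Z| = √(28.20² + 177.2²) = 179.4 Ω
∠Z = arctan(-177.2/28.20) = -80.96°
I = V/|Z| = 12.26 mA
P = VI cos φ = 2.2 × 0.01226 × cos(-80.96°) = 4.241 mW

4.241 mW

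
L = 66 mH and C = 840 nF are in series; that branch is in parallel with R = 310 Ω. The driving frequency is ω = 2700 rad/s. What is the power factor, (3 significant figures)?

0.647

X_L = ωL = 178 Ω
X_C = 1/(ωC) = 441 Ω
Branch 1: Z₁ = R = 310 Ω
Branch 2 (series LC): Z₂ = j(X_L − X_C) = −j263 Ω
Parallel: Z = Z₁Z₂/(Z₁+Z₂), |Z| = 200 Ω, ∠Z = -49.7°
cos φ = cos(-49.7°) = 0.647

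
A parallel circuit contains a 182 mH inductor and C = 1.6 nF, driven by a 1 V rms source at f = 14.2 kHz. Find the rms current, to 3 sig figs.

81.2 μA

ω = 2πf = 89220 rad/s
X_L = ωL = 16200 Ω
X_C = 1/(ωC) = 7010 Ω
Parallel: admittances add. Y = 1/(jωL) + jωC
Y = (0 + j8.12e-05) S
|Y| = 8.12e-05 S → |Z| = 1/|Y| = 12300 Ω, ∠Z = −∠Y = -90.0°
I = V/|Z| = 1/12300 = 81.2 μA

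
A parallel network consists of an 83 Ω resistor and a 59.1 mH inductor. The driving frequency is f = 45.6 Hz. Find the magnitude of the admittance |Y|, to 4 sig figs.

ω = 2πf = 286.5 rad/s
X_L = ωL = 16.93 Ω
Parallel: admittances add. Y = 1/R + 1/(jωL)
Y = (0.01205 − j0.05906) S
|Y| = 0.06027 S → |Z| = 1/|Y| = 16.59 Ω, ∠Z = −∠Y = 78.47°

60.27 mS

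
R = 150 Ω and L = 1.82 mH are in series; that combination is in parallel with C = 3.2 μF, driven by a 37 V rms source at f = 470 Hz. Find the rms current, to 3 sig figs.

ω = 2πf = 2953 rad/s
X_L = ωL = 5.37 Ω
X_C = 1/(ωC) = 106 Ω
Branch 1 (R+jX_L): Z₁ = 150 + j5.37 Ω, |Z₁| = 150 Ω
Branch 2 (−jX_C): Z₂ = −j106 Ω
Parallel: Z = Z₁Z₂/(Z₁+Z₂), |Z| = 88.0 Ω, ∠Z = -54.1°
I = V/|Z| = 37/88.0 = 421 mA

421 mA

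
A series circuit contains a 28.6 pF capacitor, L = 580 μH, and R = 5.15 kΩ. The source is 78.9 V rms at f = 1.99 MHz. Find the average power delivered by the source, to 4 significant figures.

ω = 2πf = 1.25e+07 rad/s
X_L = ωL = 7252 Ω
X_C = 1/(ωC) = 2796 Ω
Net reactance X = X_L − X_C = 4456 Ω
Z = 5150 + j4456 Ω
|Z| = √(5150² + 4456²) = 6810 Ω
∠Z = arctan(4456/5150) = 40.87°
I = V/|Z| = 11.59 mA
P = VI cos φ = 78.9 × 0.01159 × cos(40.87°) = 691.3 mW

691.3 mW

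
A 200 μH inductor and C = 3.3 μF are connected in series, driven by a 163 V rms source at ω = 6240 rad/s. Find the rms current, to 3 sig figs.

3.45 A

X_L = ωL = 1.25 Ω
X_C = 1/(ωC) = 48.6 Ω
Net reactance X = X_L − X_C = -47.3 Ω
Z = − j47.3 Ω
|Z| = √(0² + 47.3²) = 47.3 Ω
I = V/|Z| = 163/47.3 = 3.45 A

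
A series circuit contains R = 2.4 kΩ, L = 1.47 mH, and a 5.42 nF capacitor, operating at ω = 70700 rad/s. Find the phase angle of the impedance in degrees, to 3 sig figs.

-46.2°

X_L = ωL = 104 Ω
X_C = 1/(ωC) = 2610 Ω
Net reactance X = X_L − X_C = -2510 Ω
Z = 2400 − j2510 Ω
|Z| = √(2400² + 2510²) = 3470 Ω
∠Z = arctan(-2510/2400) = -46.2°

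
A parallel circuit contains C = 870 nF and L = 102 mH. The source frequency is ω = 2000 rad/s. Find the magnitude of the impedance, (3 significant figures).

316 Ω

X_L = ωL = 204 Ω
X_C = 1/(ωC) = 575 Ω
Parallel: admittances add. Y = 1/(jωL) + jωC
Y = (0 − j0.00316) S
|Y| = 0.00316 S → |Z| = 1/|Y| = 316 Ω, ∠Z = −∠Y = 90.0°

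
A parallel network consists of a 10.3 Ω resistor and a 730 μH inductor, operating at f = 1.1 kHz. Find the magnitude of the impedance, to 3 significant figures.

4.53 Ω

ω = 2πf = 6912 rad/s
X_L = ωL = 5.05 Ω
Parallel: admittances add. Y = 1/R + 1/(jωL)
Y = (0.0971 − j0.198) S
|Y| = 0.221 S → |Z| = 1/|Y| = 4.53 Ω, ∠Z = −∠Y = 63.9°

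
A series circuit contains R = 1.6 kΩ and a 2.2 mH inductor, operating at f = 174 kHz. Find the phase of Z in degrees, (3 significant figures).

ω = 2πf = 1.093e+06 rad/s
X_L = ωL = 2410 Ω
Z = 1600 + j2410 Ω
|Z| = √(1600² + 2410²) = 2890 Ω
∠Z = arctan(2410/1600) = 56.4°

56.4°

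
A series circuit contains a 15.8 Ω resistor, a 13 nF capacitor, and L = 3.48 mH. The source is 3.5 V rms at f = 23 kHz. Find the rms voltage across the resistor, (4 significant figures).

1.658 V

ω = 2πf = 144500 rad/s
X_L = ωL = 502.9 Ω
X_C = 1/(ωC) = 532.3 Ω
Net reactance X = X_L − X_C = -29.38 Ω
Z = 15.80 − j29.38 Ω
|Z| = √(15.80² + 29.38²) = 33.36 Ω
I = V/|Z| = 104.9 mA
V_R = I·|Z_R| = 0.1049 × 15.80 = 1.658 V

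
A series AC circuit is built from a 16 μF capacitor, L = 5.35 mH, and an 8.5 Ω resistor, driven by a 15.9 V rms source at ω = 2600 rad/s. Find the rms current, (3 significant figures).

1.20 A

X_L = ωL = 13.9 Ω
X_C = 1/(ωC) = 24.0 Ω
Net reactance X = X_L − X_C = -10.1 Ω
Z = 8.50 − j10.1 Ω
|Z| = √(8.50² + 10.1²) = 13.2 Ω
I = V/|Z| = 15.9/13.2 = 1.20 A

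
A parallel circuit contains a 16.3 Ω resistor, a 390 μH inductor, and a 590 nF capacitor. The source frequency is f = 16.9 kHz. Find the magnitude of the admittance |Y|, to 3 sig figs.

72.4 mS

ω = 2πf = 106200 rad/s
X_L = ωL = 41.4 Ω
X_C = 1/(ωC) = 16.0 Ω
Parallel: admittances add. Y = 1/R + 1/(jωL) + jωC
Y = (0.0613 + j0.0385) S
|Y| = 0.0724 S → |Z| = 1/|Y| = 13.8 Ω, ∠Z = −∠Y = -32.1°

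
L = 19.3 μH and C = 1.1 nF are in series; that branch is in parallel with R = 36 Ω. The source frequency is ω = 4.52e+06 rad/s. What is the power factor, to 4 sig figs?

0.9535

X_L = ωL = 87.24 Ω
X_C = 1/(ωC) = 201.1 Ω
Branch 1: Z₁ = R = 36.00 Ω
Branch 2 (series LC): Z₂ = j(X_L − X_C) = −j113.9 Ω
Parallel: Z = Z₁Z₂/(Z₁+Z₂), |Z| = 34.33 Ω, ∠Z = -17.54°
cos φ = cos(-17.54°) = 0.9535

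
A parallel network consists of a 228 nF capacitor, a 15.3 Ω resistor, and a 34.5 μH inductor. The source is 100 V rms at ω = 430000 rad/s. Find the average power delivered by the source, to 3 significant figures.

X_L = ωL = 14.8 Ω
X_C = 1/(ωC) = 10.2 Ω
Parallel: admittances add. Y = 1/R + 1/(jωL) + jωC
Y = (0.0654 + j0.0306) S
|Y| = 0.0722 S → |Z| = 1/|Y| = 13.9 Ω, ∠Z = −∠Y = -25.1°
I = V/|Z| = 7.22 A
P = VI cos φ = 100 × 7.22 × cos(-25.1°) = 654 W

654 W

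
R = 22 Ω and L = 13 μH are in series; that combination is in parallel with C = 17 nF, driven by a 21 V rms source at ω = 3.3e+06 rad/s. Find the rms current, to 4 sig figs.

X_L = ωL = 42.90 Ω
X_C = 1/(ωC) = 17.83 Ω
Branch 1 (R+jX_L): Z₁ = 22.00 + j42.90 Ω, |Z₁| = 48.21 Ω
Branch 2 (−jX_C): Z₂ = −j17.83 Ω
Parallel: Z = Z₁Z₂/(Z₁+Z₂), |Z| = 25.76 Ω, ∠Z = -75.89°
I = V/|Z| = 21/25.76 = 815.1 mA

815.1 mA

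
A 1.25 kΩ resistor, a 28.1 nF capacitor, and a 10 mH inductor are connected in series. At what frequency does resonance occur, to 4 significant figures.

ω₀ = 1/√(LC) = 1/√(0.01 × 2.81e-08) = 59650 rad/s
f₀ = ω₀/(2π) = 9.494 kHz

9.494 kHz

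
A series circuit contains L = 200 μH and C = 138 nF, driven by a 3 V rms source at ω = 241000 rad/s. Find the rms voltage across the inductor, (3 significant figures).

X_L = ωL = 48.2 Ω
X_C = 1/(ωC) = 30.1 Ω
Net reactance X = X_L − X_C = 18.1 Ω
Z = j18.1 Ω
|Z| = √(0² + 18.1²) = 18.1 Ω
I = V/|Z| = 165 mA
V_L = I·|Z_L| = 0.165 × 48.2 = 7.97 V

7.97 V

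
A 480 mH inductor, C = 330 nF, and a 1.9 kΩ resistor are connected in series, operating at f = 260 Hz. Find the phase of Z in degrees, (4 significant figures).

ω = 2πf = 1634 rad/s
X_L = ωL = 784.1 Ω
X_C = 1/(ωC) = 1855 Ω
Net reactance X = X_L − X_C = -1071 Ω
Z = 1900 − j1071 Ω
|Z| = √(1900² + 1071²) = 2181 Ω
∠Z = arctan(-1071/1900) = -29.40°

-29.40°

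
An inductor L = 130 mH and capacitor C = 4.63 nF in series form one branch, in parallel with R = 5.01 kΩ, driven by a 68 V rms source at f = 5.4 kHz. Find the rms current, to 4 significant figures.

37.34 mA

ω = 2πf = 33930 rad/s
X_L = ωL = 4411 Ω
X_C = 1/(ωC) = 6366 Ω
Branch 1: Z₁ = R = 5010 Ω
Branch 2 (series LC): Z₂ = j(X_L − X_C) = −j1955 Ω
Parallel: Z = Z₁Z₂/(Z₁+Z₂), |Z| = 1821 Ω, ∠Z = -68.68°
I = V/|Z| = 68/1821 = 37.34 mA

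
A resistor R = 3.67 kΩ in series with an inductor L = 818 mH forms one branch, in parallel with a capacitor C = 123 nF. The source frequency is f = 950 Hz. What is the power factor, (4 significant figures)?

0.1609

ω = 2πf = 5969 rad/s
X_L = ωL = 4883 Ω
X_C = 1/(ωC) = 1362 Ω
Branch 1 (R+jX_L): Z₁ = 3670 + j4883 Ω, |Z₁| = 6108 Ω
Branch 2 (−jX_C): Z₂ = −j1362 Ω
Parallel: Z = Z₁Z₂/(Z₁+Z₂), |Z| = 1636 Ω, ∠Z = -80.74°
cos φ = cos(-80.74°) = 0.1609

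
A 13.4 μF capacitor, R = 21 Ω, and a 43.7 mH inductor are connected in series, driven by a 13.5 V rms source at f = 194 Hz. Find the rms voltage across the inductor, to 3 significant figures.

ω = 2πf = 1219 rad/s
X_L = ωL = 53.3 Ω
X_C = 1/(ωC) = 61.2 Ω
Net reactance X = X_L − X_C = -7.96 Ω
Z = 21.0 − j7.96 Ω
|Z| = √(21.0² + 7.96²) = 22.5 Ω
I = V/|Z| = 601 mA
V_L = I·|Z_L| = 0.601 × 53.3 = 32.0 V

32.0 V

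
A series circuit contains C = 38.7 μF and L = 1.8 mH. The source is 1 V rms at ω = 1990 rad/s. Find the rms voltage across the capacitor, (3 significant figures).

X_L = ωL = 3.58 Ω
X_C = 1/(ωC) = 13.0 Ω
Net reactance X = X_L − X_C = -9.40 Ω
Z = − j9.40 Ω
|Z| = √(0² + 9.40²) = 9.40 Ω
I = V/|Z| = 106 mA
V_C = I·|Z_C| = 0.106 × 13.0 = 1.38 V

1.38 V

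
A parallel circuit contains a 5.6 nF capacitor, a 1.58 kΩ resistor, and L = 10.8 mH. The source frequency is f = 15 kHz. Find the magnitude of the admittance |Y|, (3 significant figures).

ω = 2πf = 94250 rad/s
X_L = ωL = 1020 Ω
X_C = 1/(ωC) = 1890 Ω
Parallel: admittances add. Y = 1/R + 1/(jωL) + jωC
Y = (0.000633 − j0.000455) S
|Y| = 0.000779 S → |Z| = 1/|Y| = 1280 Ω, ∠Z = −∠Y = 35.7°

779 μS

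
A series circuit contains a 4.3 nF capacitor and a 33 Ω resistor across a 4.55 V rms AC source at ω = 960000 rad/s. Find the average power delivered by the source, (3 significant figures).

X_C = 1/(ωC) = 242 Ω
Z = 33.0 − j242 Ω
|Z| = √(33.0² + 242²) = 244 Ω
∠Z = arctan(-242/33.0) = -82.2°
I = V/|Z| = 18.6 mA
P = VI cos φ = 4.55 × 0.0186 × cos(-82.2°) = 11.4 mW

11.4 mW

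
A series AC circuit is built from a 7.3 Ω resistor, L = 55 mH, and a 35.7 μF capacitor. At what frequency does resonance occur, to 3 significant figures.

114 Hz

ω₀ = 1/√(LC) = 1/√(0.055 × 3.57e-05) = 713.6 rad/s
f₀ = ω₀/(2π) = 114 Hz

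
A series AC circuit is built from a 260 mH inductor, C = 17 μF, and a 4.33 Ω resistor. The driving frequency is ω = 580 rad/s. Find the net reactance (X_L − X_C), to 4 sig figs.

X_L = ωL = 150.8 Ω
X_C = 1/(ωC) = 101.4 Ω
X = 150.8 − 101.4 = 49.38 Ω

49.38 Ω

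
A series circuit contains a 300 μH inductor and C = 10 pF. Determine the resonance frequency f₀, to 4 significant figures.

ω₀ = 1/√(LC) = 1/√(0.0003 × 1e-11) = 1.826e+07 rad/s
f₀ = ω₀/(2π) = 2.906 MHz

2.906 MHz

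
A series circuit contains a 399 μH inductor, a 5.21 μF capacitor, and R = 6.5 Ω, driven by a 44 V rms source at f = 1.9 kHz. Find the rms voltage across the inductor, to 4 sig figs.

16.06 V

ω = 2πf = 11940 rad/s
X_L = ωL = 4.763 Ω
X_C = 1/(ωC) = 16.08 Ω
Net reactance X = X_L − X_C = -11.31 Ω
Z = 6.500 − j11.31 Ω
|Z| = √(6.500² + 11.31²) = 13.05 Ω
I = V/|Z| = 3.372 A
V_L = I·|Z_L| = 3.372 × 4.763 = 16.06 V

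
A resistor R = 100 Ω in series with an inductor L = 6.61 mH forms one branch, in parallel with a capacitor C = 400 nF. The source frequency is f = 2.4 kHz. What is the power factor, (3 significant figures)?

0.979

ω = 2πf = 15080 rad/s
X_L = ωL = 99.7 Ω
X_C = 1/(ωC) = 166 Ω
Branch 1 (R+jX_L): Z₁ = 100 + j99.7 Ω, |Z₁| = 141 Ω
Branch 2 (−jX_C): Z₂ = −j166 Ω
Parallel: Z = Z₁Z₂/(Z₁+Z₂), |Z| = 195 Ω, ∠Z = -11.6°
cos φ = cos(-11.6°) = 0.979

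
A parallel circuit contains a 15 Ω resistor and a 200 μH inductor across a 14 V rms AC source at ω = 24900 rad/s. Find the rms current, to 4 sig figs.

X_L = ωL = 4.980 Ω
Parallel: admittances add. Y = 1/R + 1/(jωL)
Y = (0.06667 − j0.2008) S
|Y| = 0.2116 S → |Z| = 1/|Y| = 4.726 Ω, ∠Z = −∠Y = 71.63°
I = V/|Z| = 14/4.726 = 2.962 A

2.962 A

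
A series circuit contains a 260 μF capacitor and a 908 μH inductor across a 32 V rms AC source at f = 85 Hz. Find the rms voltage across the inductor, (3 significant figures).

ω = 2πf = 534.1 rad/s
X_L = ωL = 0.485 Ω
X_C = 1/(ωC) = 7.20 Ω
Net reactance X = X_L − X_C = -6.72 Ω
Z = − j6.72 Ω
|Z| = √(0² + 6.72²) = 6.72 Ω
I = V/|Z| = 4.76 A
V_L = I·|Z_L| = 4.76 × 0.485 = 2.31 V

2.31 V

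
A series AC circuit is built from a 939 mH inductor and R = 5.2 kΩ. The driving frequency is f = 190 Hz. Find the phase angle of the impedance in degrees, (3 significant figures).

12.2°

ω = 2πf = 1194 rad/s
X_L = ωL = 1120 Ω
Z = 5200 + j1120 Ω
|Z| = √(5200² + 1120²) = 5320 Ω
∠Z = arctan(1120/5200) = 12.2°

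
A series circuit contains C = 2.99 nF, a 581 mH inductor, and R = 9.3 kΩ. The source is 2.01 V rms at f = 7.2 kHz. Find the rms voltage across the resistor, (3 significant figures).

0.888 V

ω = 2πf = 45240 rad/s
X_L = ωL = 26300 Ω
X_C = 1/(ωC) = 7390 Ω
Net reactance X = X_L − X_C = 18900 Ω
Z = 9300 + j18900 Ω
|Z| = √(9300² + 18900²) = 21100 Ω
I = V/|Z| = 95.5 μA
V_R = I·|Z_R| = 9.55e-05 × 9300 = 0.888 V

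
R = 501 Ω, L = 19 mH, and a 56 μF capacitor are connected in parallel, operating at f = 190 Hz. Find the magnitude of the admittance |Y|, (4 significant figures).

22.85 mS

ω = 2πf = 1194 rad/s
X_L = ωL = 22.68 Ω
X_C = 1/(ωC) = 14.96 Ω
Parallel: admittances add. Y = 1/R + 1/(jωL) + jωC
Y = (0.001996 + j0.02277) S
|Y| = 0.02285 S → |Z| = 1/|Y| = 43.76 Ω, ∠Z = −∠Y = -84.99°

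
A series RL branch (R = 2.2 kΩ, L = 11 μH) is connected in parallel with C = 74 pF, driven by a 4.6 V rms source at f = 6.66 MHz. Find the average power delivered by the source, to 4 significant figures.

ω = 2πf = 4.185e+07 rad/s
X_L = ωL = 460.3 Ω
X_C = 1/(ωC) = 322.9 Ω
Branch 1 (R+jX_L): Z₁ = 2200 + j460.3 Ω, |Z₁| = 2248 Ω
Branch 2 (−jX_C): Z₂ = −j322.9 Ω
Parallel: Z = Z₁Z₂/(Z₁+Z₂), |Z| = 329.3 Ω, ∠Z = -81.76°
I = V/|Z| = 13.97 mA
P = VI cos φ = 4.6 × 0.01397 × cos(-81.76°) = 9.215 mW

9.215 mW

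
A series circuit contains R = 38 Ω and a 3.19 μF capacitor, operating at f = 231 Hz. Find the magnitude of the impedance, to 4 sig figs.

ω = 2πf = 1451 rad/s
X_C = 1/(ωC) = 216.0 Ω
Z = 38.00 − j216.0 Ω
|Z| = √(38.00² + 216.0²) = 219.3 Ω

219.3 Ω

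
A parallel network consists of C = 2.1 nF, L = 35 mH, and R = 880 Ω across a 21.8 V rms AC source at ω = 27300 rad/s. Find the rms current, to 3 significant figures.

32.8 mA

X_L = ωL = 956 Ω
X_C = 1/(ωC) = 17400 Ω
Parallel: admittances add. Y = 1/R + 1/(jωL) + jωC
Y = (0.00114 − j0.000989) S
|Y| = 0.00151 S → |Z| = 1/|Y| = 664 Ω, ∠Z = −∠Y = 41.0°
I = V/|Z| = 21.8/664 = 32.8 mA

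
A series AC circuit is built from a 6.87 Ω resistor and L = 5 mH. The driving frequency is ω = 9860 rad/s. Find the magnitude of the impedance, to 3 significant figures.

49.8 Ω

X_L = ωL = 49.3 Ω
Z = 6.87 + j49.3 Ω
|Z| = √(6.87² + 49.3²) = 49.8 Ω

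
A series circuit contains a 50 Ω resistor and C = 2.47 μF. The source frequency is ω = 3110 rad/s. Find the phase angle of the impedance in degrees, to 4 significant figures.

-68.99°

X_C = 1/(ωC) = 130.2 Ω
Z = 50.00 − j130.2 Ω
|Z| = √(50.00² + 130.2²) = 139.5 Ω
∠Z = arctan(-130.2/50.00) = -68.99°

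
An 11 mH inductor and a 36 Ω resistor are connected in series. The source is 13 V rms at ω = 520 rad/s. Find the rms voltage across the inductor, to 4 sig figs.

X_L = ωL = 5.720 Ω
Z = 36.00 + j5.720 Ω
|Z| = √(36.00² + 5.720²) = 36.45 Ω
I = V/|Z| = 356.6 mA
V_L = I·|Z_L| = 0.3566 × 5.720 = 2.040 V

2.040 V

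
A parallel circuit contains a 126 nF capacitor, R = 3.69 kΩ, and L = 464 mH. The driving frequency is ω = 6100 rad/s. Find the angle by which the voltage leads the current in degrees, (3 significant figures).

-56.9°

X_L = ωL = 2830 Ω
X_C = 1/(ωC) = 1300 Ω
Parallel: admittances add. Y = 1/R + 1/(jωL) + jωC
Y = (0.000271 + j0.000415) S
|Y| = 0.000496 S → |Z| = 1/|Y| = 2020 Ω, ∠Z = −∠Y = -56.9°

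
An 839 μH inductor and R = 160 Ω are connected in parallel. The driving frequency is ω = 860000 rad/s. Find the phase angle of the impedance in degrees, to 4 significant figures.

X_L = ωL = 721.5 Ω
Parallel: admittances add. Y = 1/R + 1/(jωL)
Y = (0.006250 − j0.001386) S
|Y| = 0.006402 S → |Z| = 1/|Y| = 156.2 Ω, ∠Z = −∠Y = 12.50°

12.50°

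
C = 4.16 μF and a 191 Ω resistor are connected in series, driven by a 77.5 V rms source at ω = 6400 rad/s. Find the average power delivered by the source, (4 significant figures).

30.28 W

X_C = 1/(ωC) = 37.56 Ω
Z = 191.0 − j37.56 Ω
|Z| = √(191.0² + 37.56²) = 194.7 Ω
∠Z = arctan(-37.56/191.0) = -11.13°
I = V/|Z| = 398.1 mA
P = VI cos φ = 77.5 × 0.3981 × cos(-11.13°) = 30.28 W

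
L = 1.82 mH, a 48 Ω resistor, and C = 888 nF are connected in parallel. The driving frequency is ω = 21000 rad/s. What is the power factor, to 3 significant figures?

0.941

X_L = ωL = 38.2 Ω
X_C = 1/(ωC) = 53.6 Ω
Parallel: admittances add. Y = 1/R + 1/(jωL) + jωC
Y = (0.0208 − j0.00752) S
|Y| = 0.0221 S → |Z| = 1/|Y| = 45.2 Ω, ∠Z = −∠Y = 19.8°
cos φ = cos(19.8°) = 0.941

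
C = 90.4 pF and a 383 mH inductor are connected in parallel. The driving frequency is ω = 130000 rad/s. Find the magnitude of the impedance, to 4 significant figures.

X_L = ωL = 49790 Ω
X_C = 1/(ωC) = 85090 Ω
Parallel: admittances add. Y = 1/(jωL) + jωC
Y = (0 − j8.332e-06) S
|Y| = 8.332e-06 S → |Z| = 1/|Y| = 120000 Ω, ∠Z = −∠Y = 90.00°

120000 Ω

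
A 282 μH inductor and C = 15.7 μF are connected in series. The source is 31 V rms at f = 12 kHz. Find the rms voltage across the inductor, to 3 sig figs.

32.3 V

ω = 2πf = 75400 rad/s
X_L = ωL = 21.3 Ω
X_C = 1/(ωC) = 0.845 Ω
Net reactance X = X_L − X_C = 20.4 Ω
Z = j20.4 Ω
|Z| = √(0² + 20.4²) = 20.4 Ω
I = V/|Z| = 1.52 A
V_L = I·|Z_L| = 1.52 × 21.3 = 32.3 V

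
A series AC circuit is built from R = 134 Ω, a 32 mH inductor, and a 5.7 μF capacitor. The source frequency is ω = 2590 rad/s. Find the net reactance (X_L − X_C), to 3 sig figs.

15.1 Ω

X_L = ωL = 82.9 Ω
X_C = 1/(ωC) = 67.7 Ω
X = 82.9 − 67.7 = 15.1 Ω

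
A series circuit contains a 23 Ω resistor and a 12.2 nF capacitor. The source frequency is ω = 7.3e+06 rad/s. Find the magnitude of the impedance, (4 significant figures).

X_C = 1/(ωC) = 11.23 Ω
Z = 23.00 − j11.23 Ω
|Z| = √(23.00² + 11.23²) = 25.59 Ω

25.59 Ω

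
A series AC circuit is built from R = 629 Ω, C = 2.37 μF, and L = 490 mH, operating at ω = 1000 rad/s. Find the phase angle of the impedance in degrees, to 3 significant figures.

X_L = ωL = 490 Ω
X_C = 1/(ωC) = 422 Ω
Net reactance X = X_L − X_C = 68.1 Ω
Z = 629 + j68.1 Ω
|Z| = √(629² + 68.1²) = 633 Ω
∠Z = arctan(68.1/629) = 6.18°

6.18°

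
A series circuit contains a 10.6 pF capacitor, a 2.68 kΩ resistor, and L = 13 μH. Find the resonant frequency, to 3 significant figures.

ω₀ = 1/√(LC) = 1/√(1.3e-05 × 1.06e-11) = 8.519e+07 rad/s
f₀ = ω₀/(2π) = 13.6 MHz

13.6 MHz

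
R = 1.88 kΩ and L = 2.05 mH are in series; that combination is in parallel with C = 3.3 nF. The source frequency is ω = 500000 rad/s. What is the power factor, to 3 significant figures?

X_L = ωL = 1020 Ω
X_C = 1/(ωC) = 606 Ω
Branch 1 (R+jX_L): Z₁ = 1880 + j1020 Ω, |Z₁| = 2140 Ω
Branch 2 (−jX_C): Z₂ = −j606 Ω
Parallel: Z = Z₁Z₂/(Z₁+Z₂), |Z| = 674 Ω, ∠Z = -74.0°
cos φ = cos(-74.0°) = 0.276

0.276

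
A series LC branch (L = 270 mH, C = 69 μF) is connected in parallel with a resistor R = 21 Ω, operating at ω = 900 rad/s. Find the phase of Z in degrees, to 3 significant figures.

X_L = ωL = 243 Ω
X_C = 1/(ωC) = 16.1 Ω
Branch 1: Z₁ = R = 21.0 Ω
Branch 2 (series LC): Z₂ = j(X_L − X_C) = j227 Ω
Parallel: Z = Z₁Z₂/(Z₁+Z₂), |Z| = 20.9 Ω, ∠Z = 5.29°

5.29°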